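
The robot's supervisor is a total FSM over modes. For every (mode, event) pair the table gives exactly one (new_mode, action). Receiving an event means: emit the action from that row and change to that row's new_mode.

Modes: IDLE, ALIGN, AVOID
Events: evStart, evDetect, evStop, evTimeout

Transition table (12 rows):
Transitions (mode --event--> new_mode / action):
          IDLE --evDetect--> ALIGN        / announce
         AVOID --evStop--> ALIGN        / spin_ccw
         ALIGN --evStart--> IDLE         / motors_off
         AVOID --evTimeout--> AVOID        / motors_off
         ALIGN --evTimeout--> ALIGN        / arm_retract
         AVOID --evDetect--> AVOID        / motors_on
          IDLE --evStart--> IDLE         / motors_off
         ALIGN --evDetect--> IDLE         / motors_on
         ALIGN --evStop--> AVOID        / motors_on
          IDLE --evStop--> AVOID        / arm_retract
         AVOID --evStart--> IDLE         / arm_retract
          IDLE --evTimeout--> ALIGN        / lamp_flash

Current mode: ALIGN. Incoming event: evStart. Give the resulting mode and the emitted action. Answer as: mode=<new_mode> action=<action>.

current mode = ALIGN; filter table to that mode:
  (ALIGN, evStart) → (IDLE, motors_off)  ← event matches
  (ALIGN, evTimeout) → (ALIGN, arm_retract)
  (ALIGN, evDetect) → (IDLE, motors_on)
  (ALIGN, evStop) → (AVOID, motors_on)
event = evStart selects (IDLE, motors_off)

mode=IDLE action=motors_off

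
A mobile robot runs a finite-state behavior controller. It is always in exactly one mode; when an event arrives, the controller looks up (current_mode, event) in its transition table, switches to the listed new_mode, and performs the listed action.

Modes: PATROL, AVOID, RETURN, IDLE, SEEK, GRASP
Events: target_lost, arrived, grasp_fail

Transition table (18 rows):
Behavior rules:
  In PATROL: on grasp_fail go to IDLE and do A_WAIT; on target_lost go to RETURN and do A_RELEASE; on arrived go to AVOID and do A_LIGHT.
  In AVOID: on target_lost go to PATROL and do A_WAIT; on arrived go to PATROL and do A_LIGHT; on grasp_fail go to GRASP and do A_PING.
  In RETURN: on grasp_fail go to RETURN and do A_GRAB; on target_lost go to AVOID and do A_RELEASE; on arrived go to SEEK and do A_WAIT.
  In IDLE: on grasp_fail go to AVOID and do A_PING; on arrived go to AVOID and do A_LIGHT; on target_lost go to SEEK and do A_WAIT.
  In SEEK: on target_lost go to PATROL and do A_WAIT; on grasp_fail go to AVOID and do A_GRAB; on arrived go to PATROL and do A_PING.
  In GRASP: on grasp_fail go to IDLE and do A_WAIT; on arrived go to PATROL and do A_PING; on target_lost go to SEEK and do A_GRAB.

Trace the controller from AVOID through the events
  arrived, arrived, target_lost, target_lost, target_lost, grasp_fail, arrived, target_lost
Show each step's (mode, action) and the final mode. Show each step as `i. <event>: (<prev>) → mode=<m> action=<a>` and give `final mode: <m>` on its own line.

final mode: RETURN

1. arrived: (AVOID) → mode=PATROL action=A_LIGHT
2. arrived: (PATROL) → mode=AVOID action=A_LIGHT
3. target_lost: (AVOID) → mode=PATROL action=A_WAIT
4. target_lost: (PATROL) → mode=RETURN action=A_RELEASE
5. target_lost: (RETURN) → mode=AVOID action=A_RELEASE
6. grasp_fail: (AVOID) → mode=GRASP action=A_PING
7. arrived: (GRASP) → mode=PATROL action=A_PING
8. target_lost: (PATROL) → mode=RETURN action=A_RELEASE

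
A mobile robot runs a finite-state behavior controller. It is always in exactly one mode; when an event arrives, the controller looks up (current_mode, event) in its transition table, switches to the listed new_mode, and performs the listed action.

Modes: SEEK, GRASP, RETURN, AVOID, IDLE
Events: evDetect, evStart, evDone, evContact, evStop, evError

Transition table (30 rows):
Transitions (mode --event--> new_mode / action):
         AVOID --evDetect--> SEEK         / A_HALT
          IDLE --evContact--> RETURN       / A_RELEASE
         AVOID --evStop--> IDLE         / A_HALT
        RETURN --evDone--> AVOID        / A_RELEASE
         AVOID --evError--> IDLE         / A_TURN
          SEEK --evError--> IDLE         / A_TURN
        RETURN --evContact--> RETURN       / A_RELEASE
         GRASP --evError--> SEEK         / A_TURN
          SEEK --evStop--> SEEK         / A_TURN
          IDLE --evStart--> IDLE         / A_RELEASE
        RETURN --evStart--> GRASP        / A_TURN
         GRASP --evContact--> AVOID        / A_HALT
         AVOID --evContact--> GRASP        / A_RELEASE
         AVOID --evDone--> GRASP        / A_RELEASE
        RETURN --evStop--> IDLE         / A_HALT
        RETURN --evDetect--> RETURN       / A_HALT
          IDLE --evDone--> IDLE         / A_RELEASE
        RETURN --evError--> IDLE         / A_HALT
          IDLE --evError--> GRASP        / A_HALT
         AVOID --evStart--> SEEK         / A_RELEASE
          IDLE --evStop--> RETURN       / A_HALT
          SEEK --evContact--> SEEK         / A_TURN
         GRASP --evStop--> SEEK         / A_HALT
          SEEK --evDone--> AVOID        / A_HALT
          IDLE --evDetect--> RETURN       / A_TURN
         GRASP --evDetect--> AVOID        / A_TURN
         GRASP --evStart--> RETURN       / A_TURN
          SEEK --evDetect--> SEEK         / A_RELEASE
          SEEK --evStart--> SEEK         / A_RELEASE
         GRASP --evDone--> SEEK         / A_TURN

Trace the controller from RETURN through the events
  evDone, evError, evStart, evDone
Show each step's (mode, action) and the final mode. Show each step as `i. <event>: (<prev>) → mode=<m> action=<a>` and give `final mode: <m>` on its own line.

1. evDone: (RETURN) → mode=AVOID action=A_RELEASE
2. evError: (AVOID) → mode=IDLE action=A_TURN
3. evStart: (IDLE) → mode=IDLE action=A_RELEASE
4. evDone: (IDLE) → mode=IDLE action=A_RELEASE

final mode: IDLE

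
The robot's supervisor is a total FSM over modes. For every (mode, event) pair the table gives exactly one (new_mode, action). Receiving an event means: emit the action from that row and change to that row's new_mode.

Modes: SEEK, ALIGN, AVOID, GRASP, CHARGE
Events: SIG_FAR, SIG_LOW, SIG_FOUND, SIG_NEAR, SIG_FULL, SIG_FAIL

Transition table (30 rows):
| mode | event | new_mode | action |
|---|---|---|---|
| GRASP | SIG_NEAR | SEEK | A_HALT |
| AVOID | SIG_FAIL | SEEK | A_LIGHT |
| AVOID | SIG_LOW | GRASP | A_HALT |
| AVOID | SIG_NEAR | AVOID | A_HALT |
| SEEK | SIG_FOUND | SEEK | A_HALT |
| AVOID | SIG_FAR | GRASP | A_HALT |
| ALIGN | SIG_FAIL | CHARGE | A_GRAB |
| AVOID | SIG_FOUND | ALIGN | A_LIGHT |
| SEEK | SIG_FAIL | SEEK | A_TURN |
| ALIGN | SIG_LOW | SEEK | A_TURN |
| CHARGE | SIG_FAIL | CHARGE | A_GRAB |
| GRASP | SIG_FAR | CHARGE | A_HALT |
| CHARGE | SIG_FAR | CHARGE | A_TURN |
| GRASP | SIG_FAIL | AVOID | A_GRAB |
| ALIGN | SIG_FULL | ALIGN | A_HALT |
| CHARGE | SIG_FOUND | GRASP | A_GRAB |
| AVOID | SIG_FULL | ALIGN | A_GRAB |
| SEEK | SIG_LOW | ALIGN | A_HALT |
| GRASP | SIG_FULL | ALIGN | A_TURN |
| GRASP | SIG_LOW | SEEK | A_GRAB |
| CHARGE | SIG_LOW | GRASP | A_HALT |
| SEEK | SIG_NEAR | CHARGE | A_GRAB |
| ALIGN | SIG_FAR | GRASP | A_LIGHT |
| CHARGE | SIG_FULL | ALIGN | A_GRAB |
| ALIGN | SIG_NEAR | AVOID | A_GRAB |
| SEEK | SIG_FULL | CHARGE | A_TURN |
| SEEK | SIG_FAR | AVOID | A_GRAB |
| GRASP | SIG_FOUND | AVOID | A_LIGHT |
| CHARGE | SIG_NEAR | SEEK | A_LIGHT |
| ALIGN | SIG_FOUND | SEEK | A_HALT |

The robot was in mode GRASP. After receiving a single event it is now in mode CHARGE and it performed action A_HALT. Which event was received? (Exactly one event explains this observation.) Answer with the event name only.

try SIG_FAR: (GRASP, SIG_FAR) → (CHARGE, A_HALT)  ← matches
try SIG_LOW: (GRASP, SIG_LOW) → (SEEK, A_GRAB)
try SIG_FOUND: (GRASP, SIG_FOUND) → (AVOID, A_LIGHT)
try SIG_NEAR: (GRASP, SIG_NEAR) → (SEEK, A_HALT)
try SIG_FULL: (GRASP, SIG_FULL) → (ALIGN, A_TURN)
try SIG_FAIL: (GRASP, SIG_FAIL) → (AVOID, A_GRAB)

SIG_FAR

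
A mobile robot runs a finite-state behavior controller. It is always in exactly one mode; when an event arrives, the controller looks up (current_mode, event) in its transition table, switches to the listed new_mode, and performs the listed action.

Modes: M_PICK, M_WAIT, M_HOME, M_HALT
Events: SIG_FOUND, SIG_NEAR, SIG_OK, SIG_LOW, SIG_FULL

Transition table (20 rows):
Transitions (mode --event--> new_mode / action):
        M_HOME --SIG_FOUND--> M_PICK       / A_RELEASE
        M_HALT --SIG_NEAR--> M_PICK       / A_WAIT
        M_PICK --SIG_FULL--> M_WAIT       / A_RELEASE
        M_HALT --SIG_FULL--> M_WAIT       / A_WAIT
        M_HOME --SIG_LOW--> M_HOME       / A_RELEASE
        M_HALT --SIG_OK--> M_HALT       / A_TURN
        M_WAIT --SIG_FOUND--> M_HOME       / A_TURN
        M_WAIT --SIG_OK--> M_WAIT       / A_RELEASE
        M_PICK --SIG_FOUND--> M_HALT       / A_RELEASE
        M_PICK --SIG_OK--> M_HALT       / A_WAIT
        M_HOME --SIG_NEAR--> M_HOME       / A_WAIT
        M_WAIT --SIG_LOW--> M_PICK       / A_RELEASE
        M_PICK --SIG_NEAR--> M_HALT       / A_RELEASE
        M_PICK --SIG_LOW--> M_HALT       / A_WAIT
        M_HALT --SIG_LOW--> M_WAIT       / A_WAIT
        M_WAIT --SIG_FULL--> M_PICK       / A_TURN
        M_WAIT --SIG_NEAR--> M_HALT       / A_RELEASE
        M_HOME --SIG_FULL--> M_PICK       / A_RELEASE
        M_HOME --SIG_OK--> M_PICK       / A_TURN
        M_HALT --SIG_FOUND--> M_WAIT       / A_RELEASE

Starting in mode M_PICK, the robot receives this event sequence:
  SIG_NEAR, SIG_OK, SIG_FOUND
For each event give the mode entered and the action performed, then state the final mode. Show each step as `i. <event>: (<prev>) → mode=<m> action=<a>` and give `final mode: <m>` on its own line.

final mode: M_WAIT

1. SIG_NEAR: (M_PICK) → mode=M_HALT action=A_RELEASE
2. SIG_OK: (M_HALT) → mode=M_HALT action=A_TURN
3. SIG_FOUND: (M_HALT) → mode=M_WAIT action=A_RELEASE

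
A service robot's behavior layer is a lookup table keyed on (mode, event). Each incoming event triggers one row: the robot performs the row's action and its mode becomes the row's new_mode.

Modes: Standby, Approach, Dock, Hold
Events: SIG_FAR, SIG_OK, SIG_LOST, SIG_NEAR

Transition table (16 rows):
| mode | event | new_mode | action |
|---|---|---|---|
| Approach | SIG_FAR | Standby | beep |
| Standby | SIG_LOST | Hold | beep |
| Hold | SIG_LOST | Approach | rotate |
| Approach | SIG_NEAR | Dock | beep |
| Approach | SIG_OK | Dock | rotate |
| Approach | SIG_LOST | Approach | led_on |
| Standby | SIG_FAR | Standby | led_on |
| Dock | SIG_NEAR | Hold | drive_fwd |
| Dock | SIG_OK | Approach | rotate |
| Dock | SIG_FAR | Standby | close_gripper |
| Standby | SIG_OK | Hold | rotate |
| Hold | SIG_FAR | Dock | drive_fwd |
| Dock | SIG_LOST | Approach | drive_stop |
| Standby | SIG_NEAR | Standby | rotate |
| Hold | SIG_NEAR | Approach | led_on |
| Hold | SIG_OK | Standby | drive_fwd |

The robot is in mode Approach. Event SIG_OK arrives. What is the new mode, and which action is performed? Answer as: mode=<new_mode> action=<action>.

mode=Dock action=rotate

current mode = Approach; filter table to that mode:
  (Approach, SIG_FAR) → (Standby, beep)
  (Approach, SIG_NEAR) → (Dock, beep)
  (Approach, SIG_OK) → (Dock, rotate)  ← event matches
  (Approach, SIG_LOST) → (Approach, led_on)
event = SIG_OK selects (Dock, rotate)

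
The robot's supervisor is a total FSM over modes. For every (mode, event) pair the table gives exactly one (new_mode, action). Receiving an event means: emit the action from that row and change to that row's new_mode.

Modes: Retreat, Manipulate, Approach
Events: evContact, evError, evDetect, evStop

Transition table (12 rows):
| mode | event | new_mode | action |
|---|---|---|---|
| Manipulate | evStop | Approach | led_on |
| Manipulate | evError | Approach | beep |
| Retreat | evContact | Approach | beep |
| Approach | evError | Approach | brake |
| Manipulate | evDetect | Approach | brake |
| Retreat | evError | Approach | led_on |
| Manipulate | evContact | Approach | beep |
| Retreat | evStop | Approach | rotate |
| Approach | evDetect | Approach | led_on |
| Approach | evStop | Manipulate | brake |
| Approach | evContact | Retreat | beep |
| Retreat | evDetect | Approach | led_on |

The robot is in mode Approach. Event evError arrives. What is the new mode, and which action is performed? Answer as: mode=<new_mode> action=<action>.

mode=Approach action=brake

current mode = Approach; filter table to that mode:
  (Approach, evError) → (Approach, brake)  ← event matches
  (Approach, evDetect) → (Approach, led_on)
  (Approach, evStop) → (Manipulate, brake)
  (Approach, evContact) → (Retreat, beep)
event = evError selects (Approach, brake)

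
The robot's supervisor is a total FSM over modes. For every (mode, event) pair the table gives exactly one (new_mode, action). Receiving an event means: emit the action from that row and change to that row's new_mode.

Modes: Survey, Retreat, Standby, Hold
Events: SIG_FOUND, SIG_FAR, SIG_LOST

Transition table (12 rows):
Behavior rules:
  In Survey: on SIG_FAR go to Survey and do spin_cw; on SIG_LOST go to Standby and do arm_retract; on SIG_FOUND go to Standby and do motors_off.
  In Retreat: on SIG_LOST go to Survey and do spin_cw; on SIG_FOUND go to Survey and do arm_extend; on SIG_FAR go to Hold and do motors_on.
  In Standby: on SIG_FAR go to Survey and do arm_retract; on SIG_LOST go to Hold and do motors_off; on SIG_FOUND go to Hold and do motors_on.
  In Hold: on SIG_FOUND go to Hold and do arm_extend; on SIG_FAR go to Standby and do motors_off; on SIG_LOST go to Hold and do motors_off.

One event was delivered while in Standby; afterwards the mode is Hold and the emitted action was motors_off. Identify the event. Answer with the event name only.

try SIG_FOUND: (Standby, SIG_FOUND) → (Hold, motors_on)
try SIG_FAR: (Standby, SIG_FAR) → (Survey, arm_retract)
try SIG_LOST: (Standby, SIG_LOST) → (Hold, motors_off)  ← matches

SIG_LOST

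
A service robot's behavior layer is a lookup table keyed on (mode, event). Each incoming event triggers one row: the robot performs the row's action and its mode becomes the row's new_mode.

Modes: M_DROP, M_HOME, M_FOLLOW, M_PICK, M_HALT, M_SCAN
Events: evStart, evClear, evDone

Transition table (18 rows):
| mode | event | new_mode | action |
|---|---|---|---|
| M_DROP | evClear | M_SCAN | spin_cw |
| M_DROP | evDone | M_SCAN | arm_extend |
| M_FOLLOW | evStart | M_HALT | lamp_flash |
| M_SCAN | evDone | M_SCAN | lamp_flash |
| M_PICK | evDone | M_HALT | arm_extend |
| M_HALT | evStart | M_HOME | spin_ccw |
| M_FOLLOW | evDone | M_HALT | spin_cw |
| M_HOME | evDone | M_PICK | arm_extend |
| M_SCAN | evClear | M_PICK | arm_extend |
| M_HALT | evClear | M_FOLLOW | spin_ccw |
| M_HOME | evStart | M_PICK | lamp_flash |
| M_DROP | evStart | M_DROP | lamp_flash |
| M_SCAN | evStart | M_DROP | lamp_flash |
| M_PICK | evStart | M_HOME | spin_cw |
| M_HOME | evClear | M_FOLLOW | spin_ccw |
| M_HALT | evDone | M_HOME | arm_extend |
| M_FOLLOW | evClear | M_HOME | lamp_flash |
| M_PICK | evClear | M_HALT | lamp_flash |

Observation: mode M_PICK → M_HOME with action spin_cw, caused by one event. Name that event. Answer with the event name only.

try evStart: (M_PICK, evStart) → (M_HOME, spin_cw)  ← matches
try evClear: (M_PICK, evClear) → (M_HALT, lamp_flash)
try evDone: (M_PICK, evDone) → (M_HALT, arm_extend)

evStart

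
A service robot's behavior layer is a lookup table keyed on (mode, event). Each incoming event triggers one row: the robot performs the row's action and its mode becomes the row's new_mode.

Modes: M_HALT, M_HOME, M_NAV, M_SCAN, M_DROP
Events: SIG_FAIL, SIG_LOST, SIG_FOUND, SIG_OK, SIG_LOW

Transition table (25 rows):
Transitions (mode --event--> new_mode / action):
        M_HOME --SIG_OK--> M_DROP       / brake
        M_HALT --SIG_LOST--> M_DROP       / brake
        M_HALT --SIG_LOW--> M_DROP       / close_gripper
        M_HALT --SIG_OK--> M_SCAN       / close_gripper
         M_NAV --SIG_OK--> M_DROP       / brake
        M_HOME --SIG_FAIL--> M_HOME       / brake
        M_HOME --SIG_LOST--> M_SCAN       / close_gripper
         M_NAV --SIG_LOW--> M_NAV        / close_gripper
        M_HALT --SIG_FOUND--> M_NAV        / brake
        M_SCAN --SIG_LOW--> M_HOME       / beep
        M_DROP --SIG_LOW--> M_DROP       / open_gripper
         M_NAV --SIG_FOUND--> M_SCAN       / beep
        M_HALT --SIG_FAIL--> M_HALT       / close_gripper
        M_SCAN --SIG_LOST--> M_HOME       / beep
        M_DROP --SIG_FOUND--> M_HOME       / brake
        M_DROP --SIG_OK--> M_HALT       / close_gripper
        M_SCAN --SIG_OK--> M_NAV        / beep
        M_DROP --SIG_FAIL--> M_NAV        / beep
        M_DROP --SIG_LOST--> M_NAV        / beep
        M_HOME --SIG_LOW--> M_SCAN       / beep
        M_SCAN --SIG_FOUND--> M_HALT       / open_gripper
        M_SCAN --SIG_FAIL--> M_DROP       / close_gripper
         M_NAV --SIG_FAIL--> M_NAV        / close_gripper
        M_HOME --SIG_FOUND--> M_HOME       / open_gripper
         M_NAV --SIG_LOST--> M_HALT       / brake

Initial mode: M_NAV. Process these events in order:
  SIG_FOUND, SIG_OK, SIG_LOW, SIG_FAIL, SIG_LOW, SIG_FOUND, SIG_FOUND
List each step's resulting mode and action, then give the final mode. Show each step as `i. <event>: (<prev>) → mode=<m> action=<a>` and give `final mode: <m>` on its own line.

1. SIG_FOUND: (M_NAV) → mode=M_SCAN action=beep
2. SIG_OK: (M_SCAN) → mode=M_NAV action=beep
3. SIG_LOW: (M_NAV) → mode=M_NAV action=close_gripper
4. SIG_FAIL: (M_NAV) → mode=M_NAV action=close_gripper
5. SIG_LOW: (M_NAV) → mode=M_NAV action=close_gripper
6. SIG_FOUND: (M_NAV) → mode=M_SCAN action=beep
7. SIG_FOUND: (M_SCAN) → mode=M_HALT action=open_gripper

final mode: M_HALT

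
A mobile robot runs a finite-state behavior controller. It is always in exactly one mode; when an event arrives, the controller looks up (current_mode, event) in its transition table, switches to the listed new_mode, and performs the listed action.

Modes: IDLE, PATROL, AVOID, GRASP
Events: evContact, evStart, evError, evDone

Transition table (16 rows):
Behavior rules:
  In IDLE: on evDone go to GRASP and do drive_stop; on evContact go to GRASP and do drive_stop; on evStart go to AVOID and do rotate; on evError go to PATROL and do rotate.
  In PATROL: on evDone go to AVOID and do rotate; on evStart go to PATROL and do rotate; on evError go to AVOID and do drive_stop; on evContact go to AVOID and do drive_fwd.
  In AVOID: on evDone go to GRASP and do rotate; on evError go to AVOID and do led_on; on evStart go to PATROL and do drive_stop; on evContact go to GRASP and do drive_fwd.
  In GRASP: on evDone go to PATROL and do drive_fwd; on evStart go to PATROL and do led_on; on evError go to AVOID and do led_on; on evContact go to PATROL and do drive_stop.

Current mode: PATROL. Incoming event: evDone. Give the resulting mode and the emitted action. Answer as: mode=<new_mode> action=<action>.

current mode = PATROL; filter table to that mode:
  (PATROL, evDone) → (AVOID, rotate)  ← event matches
  (PATROL, evStart) → (PATROL, rotate)
  (PATROL, evError) → (AVOID, drive_stop)
  (PATROL, evContact) → (AVOID, drive_fwd)
event = evDone selects (AVOID, rotate)

mode=AVOID action=rotate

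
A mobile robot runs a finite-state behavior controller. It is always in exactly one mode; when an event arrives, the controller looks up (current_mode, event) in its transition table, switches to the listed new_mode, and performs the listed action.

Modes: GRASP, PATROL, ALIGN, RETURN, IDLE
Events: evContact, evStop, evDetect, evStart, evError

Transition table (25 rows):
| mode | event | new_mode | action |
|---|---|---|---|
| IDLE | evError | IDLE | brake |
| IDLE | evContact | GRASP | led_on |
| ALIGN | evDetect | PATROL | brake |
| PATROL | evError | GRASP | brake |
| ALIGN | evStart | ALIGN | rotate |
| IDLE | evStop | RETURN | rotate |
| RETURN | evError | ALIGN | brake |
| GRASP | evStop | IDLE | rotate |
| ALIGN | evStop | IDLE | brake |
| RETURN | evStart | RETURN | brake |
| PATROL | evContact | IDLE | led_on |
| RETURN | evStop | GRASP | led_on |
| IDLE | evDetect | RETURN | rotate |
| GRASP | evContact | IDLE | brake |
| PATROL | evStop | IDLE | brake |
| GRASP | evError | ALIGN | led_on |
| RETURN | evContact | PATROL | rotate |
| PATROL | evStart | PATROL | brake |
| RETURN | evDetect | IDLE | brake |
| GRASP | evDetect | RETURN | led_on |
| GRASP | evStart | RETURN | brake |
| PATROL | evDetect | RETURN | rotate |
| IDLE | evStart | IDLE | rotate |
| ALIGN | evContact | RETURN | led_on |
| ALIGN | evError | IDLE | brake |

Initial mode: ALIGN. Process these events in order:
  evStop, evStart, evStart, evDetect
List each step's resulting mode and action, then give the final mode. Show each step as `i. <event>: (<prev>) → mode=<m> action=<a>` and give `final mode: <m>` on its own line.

1. evStop: (ALIGN) → mode=IDLE action=brake
2. evStart: (IDLE) → mode=IDLE action=rotate
3. evStart: (IDLE) → mode=IDLE action=rotate
4. evDetect: (IDLE) → mode=RETURN action=rotate

final mode: RETURN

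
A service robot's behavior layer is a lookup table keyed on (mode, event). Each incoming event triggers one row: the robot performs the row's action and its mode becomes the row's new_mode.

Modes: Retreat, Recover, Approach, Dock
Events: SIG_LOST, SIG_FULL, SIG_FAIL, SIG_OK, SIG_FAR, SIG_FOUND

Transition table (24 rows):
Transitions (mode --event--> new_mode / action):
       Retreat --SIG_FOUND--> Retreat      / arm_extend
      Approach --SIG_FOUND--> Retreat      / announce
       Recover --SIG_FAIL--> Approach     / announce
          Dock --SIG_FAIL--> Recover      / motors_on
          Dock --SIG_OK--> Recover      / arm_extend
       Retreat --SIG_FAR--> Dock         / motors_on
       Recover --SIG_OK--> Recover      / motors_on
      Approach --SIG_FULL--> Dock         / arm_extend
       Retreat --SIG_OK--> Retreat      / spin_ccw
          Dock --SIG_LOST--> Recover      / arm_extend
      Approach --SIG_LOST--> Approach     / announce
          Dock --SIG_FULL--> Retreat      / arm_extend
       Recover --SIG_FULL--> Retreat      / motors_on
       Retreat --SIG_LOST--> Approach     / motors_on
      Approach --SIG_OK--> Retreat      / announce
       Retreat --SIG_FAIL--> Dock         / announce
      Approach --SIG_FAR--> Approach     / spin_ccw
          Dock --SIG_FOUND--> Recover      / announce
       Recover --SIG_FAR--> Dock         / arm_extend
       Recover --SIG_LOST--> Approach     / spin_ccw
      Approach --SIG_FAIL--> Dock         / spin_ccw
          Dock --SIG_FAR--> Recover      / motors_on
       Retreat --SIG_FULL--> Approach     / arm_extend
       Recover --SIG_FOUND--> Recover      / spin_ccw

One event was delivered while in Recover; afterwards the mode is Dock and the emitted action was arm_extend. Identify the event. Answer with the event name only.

try SIG_LOST: (Recover, SIG_LOST) → (Approach, spin_ccw)
try SIG_FULL: (Recover, SIG_FULL) → (Retreat, motors_on)
try SIG_FAIL: (Recover, SIG_FAIL) → (Approach, announce)
try SIG_OK: (Recover, SIG_OK) → (Recover, motors_on)
try SIG_FAR: (Recover, SIG_FAR) → (Dock, arm_extend)  ← matches
try SIG_FOUND: (Recover, SIG_FOUND) → (Recover, spin_ccw)

SIG_FAR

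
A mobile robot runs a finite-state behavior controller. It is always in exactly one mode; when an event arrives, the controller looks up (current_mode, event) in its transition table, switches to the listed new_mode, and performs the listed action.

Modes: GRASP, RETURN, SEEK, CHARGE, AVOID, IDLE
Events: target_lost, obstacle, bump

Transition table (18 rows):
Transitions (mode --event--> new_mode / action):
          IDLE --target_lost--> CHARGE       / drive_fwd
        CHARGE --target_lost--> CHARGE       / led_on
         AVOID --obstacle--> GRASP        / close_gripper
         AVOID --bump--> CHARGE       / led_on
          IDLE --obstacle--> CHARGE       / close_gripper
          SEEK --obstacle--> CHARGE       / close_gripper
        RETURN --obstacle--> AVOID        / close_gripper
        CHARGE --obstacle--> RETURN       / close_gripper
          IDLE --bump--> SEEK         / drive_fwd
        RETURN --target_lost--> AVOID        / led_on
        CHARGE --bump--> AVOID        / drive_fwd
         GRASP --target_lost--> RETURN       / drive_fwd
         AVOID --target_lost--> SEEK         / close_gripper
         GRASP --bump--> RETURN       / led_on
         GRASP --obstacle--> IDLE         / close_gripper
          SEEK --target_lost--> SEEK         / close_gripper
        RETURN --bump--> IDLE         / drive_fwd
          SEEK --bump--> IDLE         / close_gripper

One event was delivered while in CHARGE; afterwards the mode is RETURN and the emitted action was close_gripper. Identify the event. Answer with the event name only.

obstacle

try target_lost: (CHARGE, target_lost) → (CHARGE, led_on)
try obstacle: (CHARGE, obstacle) → (RETURN, close_gripper)  ← matches
try bump: (CHARGE, bump) → (AVOID, drive_fwd)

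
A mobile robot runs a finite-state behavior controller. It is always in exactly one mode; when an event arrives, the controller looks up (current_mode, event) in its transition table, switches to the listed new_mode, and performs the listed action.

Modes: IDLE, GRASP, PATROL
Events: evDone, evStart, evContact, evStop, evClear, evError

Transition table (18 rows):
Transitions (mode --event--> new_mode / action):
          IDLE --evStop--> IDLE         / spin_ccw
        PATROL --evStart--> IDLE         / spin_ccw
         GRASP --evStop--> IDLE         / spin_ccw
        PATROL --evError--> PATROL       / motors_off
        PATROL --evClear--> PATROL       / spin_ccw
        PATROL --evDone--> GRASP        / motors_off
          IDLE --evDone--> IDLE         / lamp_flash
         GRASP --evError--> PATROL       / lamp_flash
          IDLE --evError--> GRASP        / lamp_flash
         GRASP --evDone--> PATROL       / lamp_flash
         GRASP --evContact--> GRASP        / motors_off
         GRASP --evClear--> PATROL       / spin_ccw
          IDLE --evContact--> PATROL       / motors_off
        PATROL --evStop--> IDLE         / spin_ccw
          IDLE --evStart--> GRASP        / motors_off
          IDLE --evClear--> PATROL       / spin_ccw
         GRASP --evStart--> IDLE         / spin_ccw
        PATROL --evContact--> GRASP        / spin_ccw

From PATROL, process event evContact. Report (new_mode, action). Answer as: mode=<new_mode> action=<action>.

mode=GRASP action=spin_ccw

current mode = PATROL; filter table to that mode:
  (PATROL, evStart) → (IDLE, spin_ccw)
  (PATROL, evError) → (PATROL, motors_off)
  (PATROL, evClear) → (PATROL, spin_ccw)
  (PATROL, evDone) → (GRASP, motors_off)
  (PATROL, evStop) → (IDLE, spin_ccw)
  (PATROL, evContact) → (GRASP, spin_ccw)  ← event matches
event = evContact selects (GRASP, spin_ccw)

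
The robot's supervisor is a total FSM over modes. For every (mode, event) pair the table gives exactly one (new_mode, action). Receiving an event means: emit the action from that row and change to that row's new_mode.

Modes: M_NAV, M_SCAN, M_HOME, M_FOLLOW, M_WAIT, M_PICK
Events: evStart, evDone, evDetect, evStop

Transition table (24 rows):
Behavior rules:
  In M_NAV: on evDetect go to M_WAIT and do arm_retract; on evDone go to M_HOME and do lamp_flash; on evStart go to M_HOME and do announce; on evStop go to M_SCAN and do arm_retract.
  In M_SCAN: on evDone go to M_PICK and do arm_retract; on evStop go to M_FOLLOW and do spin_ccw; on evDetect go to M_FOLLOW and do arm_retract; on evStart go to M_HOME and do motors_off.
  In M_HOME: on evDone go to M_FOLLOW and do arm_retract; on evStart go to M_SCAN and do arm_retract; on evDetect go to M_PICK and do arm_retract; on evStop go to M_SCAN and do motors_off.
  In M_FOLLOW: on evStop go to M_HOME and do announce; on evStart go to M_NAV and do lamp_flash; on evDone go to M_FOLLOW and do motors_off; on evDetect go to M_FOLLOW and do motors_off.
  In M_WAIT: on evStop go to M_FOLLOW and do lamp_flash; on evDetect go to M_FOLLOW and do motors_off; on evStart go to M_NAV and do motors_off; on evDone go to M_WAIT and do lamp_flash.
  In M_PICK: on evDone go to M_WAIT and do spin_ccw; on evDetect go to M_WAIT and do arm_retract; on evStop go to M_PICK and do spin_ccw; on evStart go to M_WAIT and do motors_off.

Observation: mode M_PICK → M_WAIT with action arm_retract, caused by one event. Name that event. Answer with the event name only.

evDetect

try evStart: (M_PICK, evStart) → (M_WAIT, motors_off)
try evDone: (M_PICK, evDone) → (M_WAIT, spin_ccw)
try evDetect: (M_PICK, evDetect) → (M_WAIT, arm_retract)  ← matches
try evStop: (M_PICK, evStop) → (M_PICK, spin_ccw)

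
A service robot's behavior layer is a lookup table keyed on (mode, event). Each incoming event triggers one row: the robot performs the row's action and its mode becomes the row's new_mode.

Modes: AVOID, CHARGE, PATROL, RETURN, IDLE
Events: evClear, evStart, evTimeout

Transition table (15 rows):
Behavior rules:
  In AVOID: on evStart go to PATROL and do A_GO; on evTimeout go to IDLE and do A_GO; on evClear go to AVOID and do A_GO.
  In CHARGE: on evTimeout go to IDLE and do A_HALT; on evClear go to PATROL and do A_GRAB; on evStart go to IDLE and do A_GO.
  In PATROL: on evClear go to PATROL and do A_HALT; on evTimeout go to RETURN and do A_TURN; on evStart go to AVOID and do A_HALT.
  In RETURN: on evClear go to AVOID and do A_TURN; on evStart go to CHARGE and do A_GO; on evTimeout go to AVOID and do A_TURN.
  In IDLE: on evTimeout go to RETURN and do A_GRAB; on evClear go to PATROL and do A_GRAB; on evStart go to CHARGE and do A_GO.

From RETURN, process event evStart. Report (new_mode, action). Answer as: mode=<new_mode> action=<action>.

mode=CHARGE action=A_GO

current mode = RETURN; filter table to that mode:
  (RETURN, evClear) → (AVOID, A_TURN)
  (RETURN, evStart) → (CHARGE, A_GO)  ← event matches
  (RETURN, evTimeout) → (AVOID, A_TURN)
event = evStart selects (CHARGE, A_GO)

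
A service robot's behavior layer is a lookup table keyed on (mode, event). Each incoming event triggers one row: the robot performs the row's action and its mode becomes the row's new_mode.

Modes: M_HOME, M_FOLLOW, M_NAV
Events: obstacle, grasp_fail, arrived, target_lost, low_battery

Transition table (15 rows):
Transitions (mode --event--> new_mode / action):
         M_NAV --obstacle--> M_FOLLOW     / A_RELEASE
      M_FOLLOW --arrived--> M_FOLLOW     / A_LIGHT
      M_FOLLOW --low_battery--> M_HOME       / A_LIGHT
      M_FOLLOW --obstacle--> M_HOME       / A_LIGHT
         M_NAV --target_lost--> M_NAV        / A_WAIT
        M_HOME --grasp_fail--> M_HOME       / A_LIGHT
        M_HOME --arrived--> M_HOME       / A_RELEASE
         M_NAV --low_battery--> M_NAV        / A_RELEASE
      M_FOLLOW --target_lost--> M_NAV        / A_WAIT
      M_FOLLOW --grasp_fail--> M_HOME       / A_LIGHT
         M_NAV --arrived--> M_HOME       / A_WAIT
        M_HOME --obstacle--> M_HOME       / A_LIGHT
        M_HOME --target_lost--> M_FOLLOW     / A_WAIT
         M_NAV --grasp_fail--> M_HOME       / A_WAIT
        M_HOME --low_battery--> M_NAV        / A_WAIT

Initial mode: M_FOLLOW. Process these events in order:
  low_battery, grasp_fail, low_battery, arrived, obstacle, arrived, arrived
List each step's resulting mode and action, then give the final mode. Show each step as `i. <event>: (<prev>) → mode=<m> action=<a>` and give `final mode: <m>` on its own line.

1. low_battery: (M_FOLLOW) → mode=M_HOME action=A_LIGHT
2. grasp_fail: (M_HOME) → mode=M_HOME action=A_LIGHT
3. low_battery: (M_HOME) → mode=M_NAV action=A_WAIT
4. arrived: (M_NAV) → mode=M_HOME action=A_WAIT
5. obstacle: (M_HOME) → mode=M_HOME action=A_LIGHT
6. arrived: (M_HOME) → mode=M_HOME action=A_RELEASE
7. arrived: (M_HOME) → mode=M_HOME action=A_RELEASE

final mode: M_HOME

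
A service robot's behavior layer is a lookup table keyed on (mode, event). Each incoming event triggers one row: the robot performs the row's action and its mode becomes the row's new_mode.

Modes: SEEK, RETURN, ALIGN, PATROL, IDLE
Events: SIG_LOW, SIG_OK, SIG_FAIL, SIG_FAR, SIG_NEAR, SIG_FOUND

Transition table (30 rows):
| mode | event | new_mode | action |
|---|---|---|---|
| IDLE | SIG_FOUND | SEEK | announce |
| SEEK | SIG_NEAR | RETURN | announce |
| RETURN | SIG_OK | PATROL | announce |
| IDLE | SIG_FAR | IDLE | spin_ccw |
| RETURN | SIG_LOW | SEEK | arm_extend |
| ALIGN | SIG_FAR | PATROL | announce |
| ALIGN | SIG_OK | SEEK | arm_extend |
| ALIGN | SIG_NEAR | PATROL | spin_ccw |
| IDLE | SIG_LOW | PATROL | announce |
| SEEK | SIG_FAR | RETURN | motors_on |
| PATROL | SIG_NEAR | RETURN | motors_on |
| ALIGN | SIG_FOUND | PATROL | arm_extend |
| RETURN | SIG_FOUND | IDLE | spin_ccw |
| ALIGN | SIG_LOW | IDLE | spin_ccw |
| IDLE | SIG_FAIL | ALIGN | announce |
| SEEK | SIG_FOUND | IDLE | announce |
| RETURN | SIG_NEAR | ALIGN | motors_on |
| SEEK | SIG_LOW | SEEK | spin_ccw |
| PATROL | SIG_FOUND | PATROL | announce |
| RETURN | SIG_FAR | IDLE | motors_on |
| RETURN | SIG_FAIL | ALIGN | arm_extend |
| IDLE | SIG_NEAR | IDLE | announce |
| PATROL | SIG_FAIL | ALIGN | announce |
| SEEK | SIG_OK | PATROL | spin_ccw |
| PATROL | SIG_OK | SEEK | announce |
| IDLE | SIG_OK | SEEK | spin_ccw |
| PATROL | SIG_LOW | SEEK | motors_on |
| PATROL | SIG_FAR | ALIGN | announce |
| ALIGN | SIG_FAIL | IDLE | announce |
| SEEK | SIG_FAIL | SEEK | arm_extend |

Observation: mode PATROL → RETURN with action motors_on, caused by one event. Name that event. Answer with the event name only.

try SIG_LOW: (PATROL, SIG_LOW) → (SEEK, motors_on)
try SIG_OK: (PATROL, SIG_OK) → (SEEK, announce)
try SIG_FAIL: (PATROL, SIG_FAIL) → (ALIGN, announce)
try SIG_FAR: (PATROL, SIG_FAR) → (ALIGN, announce)
try SIG_NEAR: (PATROL, SIG_NEAR) → (RETURN, motors_on)  ← matches
try SIG_FOUND: (PATROL, SIG_FOUND) → (PATROL, announce)

SIG_NEAR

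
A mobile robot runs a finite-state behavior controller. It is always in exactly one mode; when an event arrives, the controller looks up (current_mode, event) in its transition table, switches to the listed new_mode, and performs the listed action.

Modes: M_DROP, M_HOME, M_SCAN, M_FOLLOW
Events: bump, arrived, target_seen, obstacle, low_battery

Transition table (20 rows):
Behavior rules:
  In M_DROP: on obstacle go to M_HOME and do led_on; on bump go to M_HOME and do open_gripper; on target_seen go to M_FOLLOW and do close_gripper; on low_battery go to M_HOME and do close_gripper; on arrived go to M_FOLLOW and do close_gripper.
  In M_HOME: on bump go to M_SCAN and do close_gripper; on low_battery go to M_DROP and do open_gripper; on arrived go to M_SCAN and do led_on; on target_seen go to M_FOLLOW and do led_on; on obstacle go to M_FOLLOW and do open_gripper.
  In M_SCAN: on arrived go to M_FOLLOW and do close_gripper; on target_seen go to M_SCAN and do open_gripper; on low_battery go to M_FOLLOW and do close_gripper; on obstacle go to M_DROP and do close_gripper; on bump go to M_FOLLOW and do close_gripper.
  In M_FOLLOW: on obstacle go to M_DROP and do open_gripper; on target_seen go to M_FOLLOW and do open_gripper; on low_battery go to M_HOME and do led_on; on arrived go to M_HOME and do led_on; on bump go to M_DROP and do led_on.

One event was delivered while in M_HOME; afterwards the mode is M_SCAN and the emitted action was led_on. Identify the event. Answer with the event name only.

try bump: (M_HOME, bump) → (M_SCAN, close_gripper)
try arrived: (M_HOME, arrived) → (M_SCAN, led_on)  ← matches
try target_seen: (M_HOME, target_seen) → (M_FOLLOW, led_on)
try obstacle: (M_HOME, obstacle) → (M_FOLLOW, open_gripper)
try low_battery: (M_HOME, low_battery) → (M_DROP, open_gripper)

arrived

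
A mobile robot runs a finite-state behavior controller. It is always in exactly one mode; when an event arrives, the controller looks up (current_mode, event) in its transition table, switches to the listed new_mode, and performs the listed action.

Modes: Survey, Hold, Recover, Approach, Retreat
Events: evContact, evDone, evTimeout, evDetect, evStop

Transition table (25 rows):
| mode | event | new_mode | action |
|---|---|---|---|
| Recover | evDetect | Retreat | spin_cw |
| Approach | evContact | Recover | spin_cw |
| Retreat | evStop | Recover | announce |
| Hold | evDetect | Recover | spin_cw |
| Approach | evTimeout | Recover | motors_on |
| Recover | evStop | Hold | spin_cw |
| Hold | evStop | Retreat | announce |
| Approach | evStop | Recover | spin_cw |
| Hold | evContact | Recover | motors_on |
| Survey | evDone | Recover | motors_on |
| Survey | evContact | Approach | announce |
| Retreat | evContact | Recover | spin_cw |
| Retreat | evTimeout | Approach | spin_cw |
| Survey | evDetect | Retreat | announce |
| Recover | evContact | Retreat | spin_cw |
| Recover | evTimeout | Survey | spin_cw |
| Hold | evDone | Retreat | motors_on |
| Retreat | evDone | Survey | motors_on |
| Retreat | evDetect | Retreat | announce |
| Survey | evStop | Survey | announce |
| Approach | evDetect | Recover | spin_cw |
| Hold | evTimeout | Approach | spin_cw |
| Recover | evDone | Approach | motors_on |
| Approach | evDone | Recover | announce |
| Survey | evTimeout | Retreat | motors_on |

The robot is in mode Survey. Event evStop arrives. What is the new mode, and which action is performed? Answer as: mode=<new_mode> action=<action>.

mode=Survey action=announce

current mode = Survey; filter table to that mode:
  (Survey, evDone) → (Recover, motors_on)
  (Survey, evContact) → (Approach, announce)
  (Survey, evDetect) → (Retreat, announce)
  (Survey, evStop) → (Survey, announce)  ← event matches
  (Survey, evTimeout) → (Retreat, motors_on)
event = evStop selects (Survey, announce)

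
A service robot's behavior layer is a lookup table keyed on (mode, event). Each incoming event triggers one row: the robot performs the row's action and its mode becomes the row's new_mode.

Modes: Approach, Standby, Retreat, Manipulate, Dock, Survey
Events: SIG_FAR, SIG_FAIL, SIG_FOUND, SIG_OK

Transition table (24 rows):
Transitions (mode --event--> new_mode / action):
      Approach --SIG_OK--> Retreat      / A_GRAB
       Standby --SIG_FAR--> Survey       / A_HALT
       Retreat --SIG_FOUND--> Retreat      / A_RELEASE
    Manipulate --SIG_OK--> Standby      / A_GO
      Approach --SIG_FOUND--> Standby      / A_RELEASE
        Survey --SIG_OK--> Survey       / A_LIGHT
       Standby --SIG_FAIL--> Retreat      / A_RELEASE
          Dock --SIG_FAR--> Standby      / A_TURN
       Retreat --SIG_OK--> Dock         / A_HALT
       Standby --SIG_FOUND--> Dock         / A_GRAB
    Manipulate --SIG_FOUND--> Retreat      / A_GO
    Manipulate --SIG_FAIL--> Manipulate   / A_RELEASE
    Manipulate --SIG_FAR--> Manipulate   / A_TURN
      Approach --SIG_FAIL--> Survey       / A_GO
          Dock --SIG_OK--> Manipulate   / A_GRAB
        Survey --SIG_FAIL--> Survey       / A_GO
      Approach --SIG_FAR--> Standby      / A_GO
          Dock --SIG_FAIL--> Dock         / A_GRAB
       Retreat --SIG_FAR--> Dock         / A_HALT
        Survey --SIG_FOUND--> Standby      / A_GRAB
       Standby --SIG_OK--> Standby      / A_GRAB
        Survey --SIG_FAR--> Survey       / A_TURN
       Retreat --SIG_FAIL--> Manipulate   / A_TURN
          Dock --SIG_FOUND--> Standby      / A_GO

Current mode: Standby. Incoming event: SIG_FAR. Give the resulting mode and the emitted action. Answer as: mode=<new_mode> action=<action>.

mode=Survey action=A_HALT

current mode = Standby; filter table to that mode:
  (Standby, SIG_FAR) → (Survey, A_HALT)  ← event matches
  (Standby, SIG_FAIL) → (Retreat, A_RELEASE)
  (Standby, SIG_FOUND) → (Dock, A_GRAB)
  (Standby, SIG_OK) → (Standby, A_GRAB)
event = SIG_FAR selects (Survey, A_HALT)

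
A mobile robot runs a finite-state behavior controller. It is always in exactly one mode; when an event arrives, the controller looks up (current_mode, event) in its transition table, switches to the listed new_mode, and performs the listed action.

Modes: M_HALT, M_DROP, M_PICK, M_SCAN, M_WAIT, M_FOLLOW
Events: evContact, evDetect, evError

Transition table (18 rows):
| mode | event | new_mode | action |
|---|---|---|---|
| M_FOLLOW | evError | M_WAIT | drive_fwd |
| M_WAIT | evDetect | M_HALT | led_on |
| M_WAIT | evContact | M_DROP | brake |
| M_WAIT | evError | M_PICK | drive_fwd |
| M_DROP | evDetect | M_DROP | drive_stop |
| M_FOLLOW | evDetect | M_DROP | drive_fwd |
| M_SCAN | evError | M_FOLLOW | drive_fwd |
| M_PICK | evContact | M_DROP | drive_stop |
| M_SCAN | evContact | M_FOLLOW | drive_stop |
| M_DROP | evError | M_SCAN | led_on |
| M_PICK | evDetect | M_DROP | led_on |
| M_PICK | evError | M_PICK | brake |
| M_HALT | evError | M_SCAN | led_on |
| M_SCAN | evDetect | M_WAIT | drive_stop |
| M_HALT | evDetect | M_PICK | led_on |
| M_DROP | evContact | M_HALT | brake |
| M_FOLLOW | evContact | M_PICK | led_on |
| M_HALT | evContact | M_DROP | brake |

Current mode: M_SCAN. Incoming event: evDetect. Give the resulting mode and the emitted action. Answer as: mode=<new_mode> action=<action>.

mode=M_WAIT action=drive_stop

current mode = M_SCAN; filter table to that mode:
  (M_SCAN, evError) → (M_FOLLOW, drive_fwd)
  (M_SCAN, evContact) → (M_FOLLOW, drive_stop)
  (M_SCAN, evDetect) → (M_WAIT, drive_stop)  ← event matches
event = evDetect selects (M_WAIT, drive_stop)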